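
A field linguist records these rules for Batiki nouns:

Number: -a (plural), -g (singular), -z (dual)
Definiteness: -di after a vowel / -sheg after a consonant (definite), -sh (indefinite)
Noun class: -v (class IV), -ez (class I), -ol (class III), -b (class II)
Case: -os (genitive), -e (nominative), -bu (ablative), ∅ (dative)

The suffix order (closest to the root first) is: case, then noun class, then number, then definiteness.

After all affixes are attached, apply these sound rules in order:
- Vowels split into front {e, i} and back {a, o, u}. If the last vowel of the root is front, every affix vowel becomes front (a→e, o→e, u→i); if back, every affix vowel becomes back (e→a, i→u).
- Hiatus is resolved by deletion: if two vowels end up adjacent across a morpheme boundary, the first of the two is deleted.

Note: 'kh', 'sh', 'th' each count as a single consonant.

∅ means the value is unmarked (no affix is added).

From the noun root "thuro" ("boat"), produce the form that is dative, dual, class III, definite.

thurolzshag

case = dative: zero marking, form stays thuro.
Attach noun class class III -ol → thurool.
Attach number dual -z → thuroolz.
Attach definiteness definite -sheg (after consonant 'z') → thuroolzsheg.
Apply vowel harmony: thuroolzsheg → thuroolzshag.
Apply vowel deletion: thuroolzshag → thurolzshag.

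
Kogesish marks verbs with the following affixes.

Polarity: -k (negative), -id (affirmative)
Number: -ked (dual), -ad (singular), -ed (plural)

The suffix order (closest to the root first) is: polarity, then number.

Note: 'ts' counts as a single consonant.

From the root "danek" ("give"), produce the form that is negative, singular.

Attach polarity negative -k → danekk.
Attach number singular -ad → danekkad.

danekkad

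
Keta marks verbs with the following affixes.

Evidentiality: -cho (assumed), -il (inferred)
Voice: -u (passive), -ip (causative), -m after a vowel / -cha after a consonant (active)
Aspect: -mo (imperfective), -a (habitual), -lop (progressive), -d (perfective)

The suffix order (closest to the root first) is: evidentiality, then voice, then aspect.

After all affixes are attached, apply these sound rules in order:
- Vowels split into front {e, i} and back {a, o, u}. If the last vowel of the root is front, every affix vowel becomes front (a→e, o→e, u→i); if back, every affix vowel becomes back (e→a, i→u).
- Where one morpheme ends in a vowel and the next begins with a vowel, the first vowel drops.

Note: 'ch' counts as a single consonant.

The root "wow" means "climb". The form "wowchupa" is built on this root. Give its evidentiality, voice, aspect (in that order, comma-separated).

Segment: wow-cho-ip-a.
evidentiality: -cho → assumed.
voice: -ip → causative.
aspect: -a → habitual.

assumed, causative, habitual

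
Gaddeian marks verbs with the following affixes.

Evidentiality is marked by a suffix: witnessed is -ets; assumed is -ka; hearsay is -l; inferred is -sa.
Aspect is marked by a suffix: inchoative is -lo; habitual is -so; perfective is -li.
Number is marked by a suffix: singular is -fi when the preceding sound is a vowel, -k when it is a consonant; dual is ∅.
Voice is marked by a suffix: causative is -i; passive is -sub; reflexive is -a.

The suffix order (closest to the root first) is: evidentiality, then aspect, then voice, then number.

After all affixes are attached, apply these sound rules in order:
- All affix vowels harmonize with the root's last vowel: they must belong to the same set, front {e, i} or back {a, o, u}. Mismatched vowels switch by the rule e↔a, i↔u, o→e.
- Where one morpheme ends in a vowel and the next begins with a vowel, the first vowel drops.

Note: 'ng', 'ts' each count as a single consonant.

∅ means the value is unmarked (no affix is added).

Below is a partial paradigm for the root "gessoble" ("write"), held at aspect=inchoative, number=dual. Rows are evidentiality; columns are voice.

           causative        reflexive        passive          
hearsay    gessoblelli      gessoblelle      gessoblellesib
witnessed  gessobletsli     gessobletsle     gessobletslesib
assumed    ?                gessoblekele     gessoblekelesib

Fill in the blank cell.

Attach evidentiality assumed -ka → gessobleka.
Attach aspect inchoative -lo → gessoblekalo.
Attach voice causative -i → gessoblekaloi.
number = dual: zero marking, form stays gessoblekaloi.
Apply vowel harmony: gessoblekaloi → gessoblekelei.
Apply vowel deletion: gessoblekelei → gessoblekeli.

gessoblekeli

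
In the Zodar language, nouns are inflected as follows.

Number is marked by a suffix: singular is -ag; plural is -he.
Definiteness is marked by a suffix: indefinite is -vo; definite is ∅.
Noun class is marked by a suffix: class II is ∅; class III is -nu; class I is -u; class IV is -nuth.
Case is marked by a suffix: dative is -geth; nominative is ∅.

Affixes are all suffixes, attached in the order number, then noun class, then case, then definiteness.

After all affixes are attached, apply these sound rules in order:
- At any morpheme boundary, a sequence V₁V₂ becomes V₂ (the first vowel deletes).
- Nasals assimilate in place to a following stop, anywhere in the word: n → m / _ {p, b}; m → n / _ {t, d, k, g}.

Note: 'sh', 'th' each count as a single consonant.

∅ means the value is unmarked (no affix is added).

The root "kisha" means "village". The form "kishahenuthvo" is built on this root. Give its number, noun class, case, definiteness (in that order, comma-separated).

plural, class IV, nominative, indefinite

Segment: kisha-he-nuth-vo.
number: -he → plural.
noun class: -nuth → class IV.
case: ∅ → nominative.
definiteness: -vo → indefinite.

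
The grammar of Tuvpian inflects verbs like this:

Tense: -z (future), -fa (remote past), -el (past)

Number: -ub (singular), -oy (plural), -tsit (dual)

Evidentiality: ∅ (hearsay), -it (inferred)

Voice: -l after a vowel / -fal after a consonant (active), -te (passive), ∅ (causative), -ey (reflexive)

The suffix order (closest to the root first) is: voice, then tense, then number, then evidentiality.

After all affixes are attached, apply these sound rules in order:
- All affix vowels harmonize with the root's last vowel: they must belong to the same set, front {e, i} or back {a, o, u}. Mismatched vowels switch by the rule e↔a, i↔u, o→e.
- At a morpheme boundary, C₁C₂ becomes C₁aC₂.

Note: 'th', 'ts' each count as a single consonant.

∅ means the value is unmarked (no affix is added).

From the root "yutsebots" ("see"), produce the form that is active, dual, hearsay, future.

yutsebotsafalazatsut

Attach voice active -fal (after consonant 'ts') → yutsebotsfal.
Attach tense future -z → yutsebotsfalz.
Attach number dual -tsit → yutsebotsfalztsit.
evidentiality = hearsay: zero marking, form stays yutsebotsfalztsit.
Apply vowel harmony: yutsebotsfalztsit → yutsebotsfalztsut.
Apply epenthesis: yutsebotsfalztsut → yutsebotsafalazatsut.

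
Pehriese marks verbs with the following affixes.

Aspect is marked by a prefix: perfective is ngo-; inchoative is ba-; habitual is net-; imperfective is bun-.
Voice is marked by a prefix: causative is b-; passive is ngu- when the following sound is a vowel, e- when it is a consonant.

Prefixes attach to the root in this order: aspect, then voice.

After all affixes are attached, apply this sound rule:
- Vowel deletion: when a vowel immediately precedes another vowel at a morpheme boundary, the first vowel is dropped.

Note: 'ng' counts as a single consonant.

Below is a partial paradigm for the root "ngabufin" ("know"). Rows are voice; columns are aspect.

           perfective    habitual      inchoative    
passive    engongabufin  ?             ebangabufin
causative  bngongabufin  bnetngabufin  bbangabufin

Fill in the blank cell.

enetngabufin

Attach aspect habitual net- → netngabufin.
Attach voice passive e- (before consonant 'n') → enetngabufin.
Vowel deletion: no change.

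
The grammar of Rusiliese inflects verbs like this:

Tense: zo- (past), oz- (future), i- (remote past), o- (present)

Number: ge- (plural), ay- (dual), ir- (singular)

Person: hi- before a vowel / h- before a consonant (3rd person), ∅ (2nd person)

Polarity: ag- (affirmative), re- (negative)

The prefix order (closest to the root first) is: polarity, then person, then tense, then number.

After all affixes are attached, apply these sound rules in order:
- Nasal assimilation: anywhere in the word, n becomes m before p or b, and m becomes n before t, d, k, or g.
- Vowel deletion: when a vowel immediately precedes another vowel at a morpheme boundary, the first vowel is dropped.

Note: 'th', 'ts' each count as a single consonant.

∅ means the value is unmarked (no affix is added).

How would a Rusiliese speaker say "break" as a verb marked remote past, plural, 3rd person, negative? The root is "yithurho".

Attach polarity negative re- → reyithurho.
Attach person 3rd person h- (before consonant 'r') → hreyithurho.
Attach tense remote past i- → ihreyithurho.
Attach number plural ge- → geihreyithurho.
Nasal assimilation: no change.
Apply vowel deletion: geihreyithurho → gihreyithurho.

gihreyithurho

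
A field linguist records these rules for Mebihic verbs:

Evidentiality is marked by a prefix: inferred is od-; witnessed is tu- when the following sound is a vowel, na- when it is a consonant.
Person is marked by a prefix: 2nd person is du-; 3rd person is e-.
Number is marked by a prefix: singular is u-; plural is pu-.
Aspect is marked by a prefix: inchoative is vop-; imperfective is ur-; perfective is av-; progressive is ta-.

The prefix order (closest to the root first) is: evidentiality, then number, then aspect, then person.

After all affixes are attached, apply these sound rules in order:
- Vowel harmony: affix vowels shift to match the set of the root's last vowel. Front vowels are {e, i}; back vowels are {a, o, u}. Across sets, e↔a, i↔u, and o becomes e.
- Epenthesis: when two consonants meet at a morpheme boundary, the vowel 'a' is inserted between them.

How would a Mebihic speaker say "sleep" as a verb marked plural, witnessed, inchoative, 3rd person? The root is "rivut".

avopapunarivut

Attach evidentiality witnessed na- (before consonant 'r') → narivut.
Attach number plural pu- → punarivut.
Attach aspect inchoative vop- → voppunarivut.
Attach person 3rd person e- → evoppunarivut.
Apply vowel harmony: evoppunarivut → avoppunarivut.
Apply epenthesis: avoppunarivut → avopapunarivut.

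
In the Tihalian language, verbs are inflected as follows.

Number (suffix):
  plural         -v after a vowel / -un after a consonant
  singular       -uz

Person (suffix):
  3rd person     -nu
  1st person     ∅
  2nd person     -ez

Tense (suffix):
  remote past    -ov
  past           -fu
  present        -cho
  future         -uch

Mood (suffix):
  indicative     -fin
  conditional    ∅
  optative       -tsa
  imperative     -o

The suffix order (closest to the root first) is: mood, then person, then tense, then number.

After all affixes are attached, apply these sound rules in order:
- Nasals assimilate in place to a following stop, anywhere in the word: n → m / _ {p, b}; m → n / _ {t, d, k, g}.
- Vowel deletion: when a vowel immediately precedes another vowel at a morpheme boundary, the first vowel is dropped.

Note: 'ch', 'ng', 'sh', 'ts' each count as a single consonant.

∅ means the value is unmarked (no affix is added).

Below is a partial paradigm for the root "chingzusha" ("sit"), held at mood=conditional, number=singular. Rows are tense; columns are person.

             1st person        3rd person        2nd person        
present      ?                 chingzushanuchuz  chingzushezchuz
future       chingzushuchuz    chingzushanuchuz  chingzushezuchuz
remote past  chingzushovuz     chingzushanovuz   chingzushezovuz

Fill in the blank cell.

chingzushachuz

mood = conditional: zero marking, form stays chingzusha.
person = 1st person: zero marking, form stays chingzusha.
Attach tense present -cho → chingzushacho.
Attach number singular -uz → chingzushachouz.
Nasal assimilation: no change.
Apply vowel deletion: chingzushachouz → chingzushachuz.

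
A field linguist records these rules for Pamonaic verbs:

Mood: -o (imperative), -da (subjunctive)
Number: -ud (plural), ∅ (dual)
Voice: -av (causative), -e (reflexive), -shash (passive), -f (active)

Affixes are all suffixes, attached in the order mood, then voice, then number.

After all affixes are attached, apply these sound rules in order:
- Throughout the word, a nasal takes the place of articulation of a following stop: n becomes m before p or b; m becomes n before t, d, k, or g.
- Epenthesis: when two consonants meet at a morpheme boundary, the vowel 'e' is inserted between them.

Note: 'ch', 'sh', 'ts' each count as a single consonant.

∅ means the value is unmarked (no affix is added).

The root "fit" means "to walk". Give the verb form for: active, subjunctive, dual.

Attach mood subjunctive -da → fitda.
Attach voice active -f → fitdaf.
number = dual: zero marking, form stays fitdaf.
Nasal assimilation: no change.
Apply epenthesis: fitdaf → fitedaf.

fitedaf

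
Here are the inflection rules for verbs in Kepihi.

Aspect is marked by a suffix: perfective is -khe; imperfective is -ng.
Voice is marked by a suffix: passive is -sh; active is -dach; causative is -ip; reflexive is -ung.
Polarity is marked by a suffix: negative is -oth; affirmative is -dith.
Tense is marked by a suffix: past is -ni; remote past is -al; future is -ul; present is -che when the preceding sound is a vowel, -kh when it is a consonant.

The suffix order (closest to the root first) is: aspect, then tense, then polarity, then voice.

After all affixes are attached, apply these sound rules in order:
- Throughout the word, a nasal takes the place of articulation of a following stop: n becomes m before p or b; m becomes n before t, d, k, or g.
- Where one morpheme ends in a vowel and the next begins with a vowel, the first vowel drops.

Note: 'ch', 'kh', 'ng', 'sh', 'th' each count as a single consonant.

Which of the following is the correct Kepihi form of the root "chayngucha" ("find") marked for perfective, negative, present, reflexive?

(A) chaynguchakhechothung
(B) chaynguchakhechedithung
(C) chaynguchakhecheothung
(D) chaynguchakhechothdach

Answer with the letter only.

A

Attach aspect perfective -khe → chaynguchakhe.
Attach tense present -che (after vowel 'e') → chaynguchakheche.
Attach polarity negative -oth → chaynguchakhecheoth.
Attach voice reflexive -ung → chaynguchakhecheothung.
Nasal assimilation: no change.
Apply vowel deletion: chaynguchakhecheothung → chaynguchakhechothung.
So the correct form is chaynguchakhechothung, option (A).
(B) chaynguchakhechedithung is wrong: it uses affirmative instead of negative for polarity.
(C) chaynguchakhecheothung is wrong: it fails to apply the sound rule(s).
(D) chaynguchakhechothdach is wrong: it uses active instead of reflexive for voice.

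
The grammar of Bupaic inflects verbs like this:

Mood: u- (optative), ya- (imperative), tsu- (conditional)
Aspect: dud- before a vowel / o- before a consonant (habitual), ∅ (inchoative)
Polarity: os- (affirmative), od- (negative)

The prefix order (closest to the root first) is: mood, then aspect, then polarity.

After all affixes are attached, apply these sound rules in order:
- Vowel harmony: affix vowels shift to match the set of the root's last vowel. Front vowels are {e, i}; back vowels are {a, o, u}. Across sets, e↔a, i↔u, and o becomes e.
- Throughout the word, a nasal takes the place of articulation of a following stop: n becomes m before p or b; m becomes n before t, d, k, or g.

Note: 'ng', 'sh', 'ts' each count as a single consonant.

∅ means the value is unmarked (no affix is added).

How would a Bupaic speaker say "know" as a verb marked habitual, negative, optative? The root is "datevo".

Attach mood optative u- → udatevo.
Attach aspect habitual dud- (before vowel 'u') → dududatevo.
Attach polarity negative od- → oddududatevo.
Vowel harmony: no change.
Nasal assimilation: no change.

oddududatevo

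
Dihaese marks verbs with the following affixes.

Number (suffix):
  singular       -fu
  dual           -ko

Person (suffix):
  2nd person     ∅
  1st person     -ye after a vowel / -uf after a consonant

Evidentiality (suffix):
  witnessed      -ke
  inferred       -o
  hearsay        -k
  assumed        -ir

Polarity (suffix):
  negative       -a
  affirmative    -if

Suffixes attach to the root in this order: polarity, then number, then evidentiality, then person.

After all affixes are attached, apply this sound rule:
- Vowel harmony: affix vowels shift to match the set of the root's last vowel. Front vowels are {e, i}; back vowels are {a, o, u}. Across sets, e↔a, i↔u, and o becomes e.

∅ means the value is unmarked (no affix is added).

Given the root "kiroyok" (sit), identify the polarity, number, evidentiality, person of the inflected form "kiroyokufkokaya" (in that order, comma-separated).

affirmative, dual, witnessed, 1st person

Segment: kiroyok-if-ko-ke-ye.
polarity: -if → affirmative.
number: -ko → dual.
evidentiality: -ke → witnessed.
person: -ye/uf → 1st person.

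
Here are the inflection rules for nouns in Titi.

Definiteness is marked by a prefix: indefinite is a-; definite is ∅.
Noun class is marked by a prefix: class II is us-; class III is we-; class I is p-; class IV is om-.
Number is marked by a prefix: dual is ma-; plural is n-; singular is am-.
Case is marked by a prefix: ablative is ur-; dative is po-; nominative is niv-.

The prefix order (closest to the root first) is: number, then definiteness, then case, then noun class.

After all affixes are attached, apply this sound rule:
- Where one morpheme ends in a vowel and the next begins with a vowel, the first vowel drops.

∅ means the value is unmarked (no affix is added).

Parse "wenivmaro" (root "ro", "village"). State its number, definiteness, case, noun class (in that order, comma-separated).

Segment: we-niv-ma-ro.
number: ma- → dual.
definiteness: ∅ → definite.
case: niv- → nominative.
noun class: we- → class III.

dual, definite, nominative, class III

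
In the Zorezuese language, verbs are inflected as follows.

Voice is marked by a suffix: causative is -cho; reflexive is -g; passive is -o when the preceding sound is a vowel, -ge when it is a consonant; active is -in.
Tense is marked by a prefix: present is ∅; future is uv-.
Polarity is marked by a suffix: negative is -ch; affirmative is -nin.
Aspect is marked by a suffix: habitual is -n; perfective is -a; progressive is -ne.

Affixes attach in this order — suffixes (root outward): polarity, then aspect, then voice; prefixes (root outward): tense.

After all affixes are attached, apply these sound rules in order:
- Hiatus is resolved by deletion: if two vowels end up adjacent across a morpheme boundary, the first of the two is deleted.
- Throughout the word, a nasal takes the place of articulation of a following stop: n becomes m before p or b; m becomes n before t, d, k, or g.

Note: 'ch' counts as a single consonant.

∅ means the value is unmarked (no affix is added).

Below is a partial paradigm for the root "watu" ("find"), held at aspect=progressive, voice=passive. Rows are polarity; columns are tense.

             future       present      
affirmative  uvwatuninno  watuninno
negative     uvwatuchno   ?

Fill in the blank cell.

watuchno

tense = present: zero marking, form stays watu.
Attach polarity negative -ch → watuch.
Attach aspect progressive -ne → watuchne.
Attach voice passive -o (after vowel 'e') → watuchneo.
Apply vowel deletion: watuchneo → watuchno.
Nasal assimilation: no change.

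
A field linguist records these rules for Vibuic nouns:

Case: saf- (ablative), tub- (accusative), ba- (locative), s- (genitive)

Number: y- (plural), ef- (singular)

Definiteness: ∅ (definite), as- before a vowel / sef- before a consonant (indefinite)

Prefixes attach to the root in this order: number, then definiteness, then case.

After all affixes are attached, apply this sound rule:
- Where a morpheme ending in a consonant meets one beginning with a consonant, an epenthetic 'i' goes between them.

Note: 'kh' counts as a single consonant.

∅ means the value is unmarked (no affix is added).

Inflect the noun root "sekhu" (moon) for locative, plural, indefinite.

Attach number plural y- → ysekhu.
Attach definiteness indefinite sef- (before consonant 'y') → sefysekhu.
Attach case locative ba- → basefysekhu.
Apply epenthesis: basefysekhu → basefiyisekhu.

basefiyisekhu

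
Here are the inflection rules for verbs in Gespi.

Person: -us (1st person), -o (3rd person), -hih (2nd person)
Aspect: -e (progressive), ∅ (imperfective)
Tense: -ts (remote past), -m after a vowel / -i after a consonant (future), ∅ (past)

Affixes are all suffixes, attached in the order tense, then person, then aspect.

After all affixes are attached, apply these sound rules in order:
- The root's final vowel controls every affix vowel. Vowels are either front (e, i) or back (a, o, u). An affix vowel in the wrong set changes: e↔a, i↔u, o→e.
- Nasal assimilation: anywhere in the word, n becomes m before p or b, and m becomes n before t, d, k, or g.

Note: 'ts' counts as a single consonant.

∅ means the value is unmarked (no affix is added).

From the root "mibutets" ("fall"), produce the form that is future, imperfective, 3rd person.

mibutetsie

Attach tense future -i (after consonant 'ts') → mibutetsi.
Attach person 3rd person -o → mibutetsio.
aspect = imperfective: zero marking, form stays mibutetsio.
Apply vowel harmony: mibutetsio → mibutetsie.
Nasal assimilation: no change.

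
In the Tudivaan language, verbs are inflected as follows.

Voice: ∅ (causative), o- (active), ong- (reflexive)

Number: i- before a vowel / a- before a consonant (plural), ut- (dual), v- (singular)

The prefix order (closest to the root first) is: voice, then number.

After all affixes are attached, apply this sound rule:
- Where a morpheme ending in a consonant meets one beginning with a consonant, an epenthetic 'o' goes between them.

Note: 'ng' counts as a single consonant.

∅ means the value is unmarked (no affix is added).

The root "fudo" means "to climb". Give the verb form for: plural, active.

iofudo

Attach voice active o- → ofudo.
Attach number plural i- (before vowel 'o') → iofudo.
Epenthesis: no change.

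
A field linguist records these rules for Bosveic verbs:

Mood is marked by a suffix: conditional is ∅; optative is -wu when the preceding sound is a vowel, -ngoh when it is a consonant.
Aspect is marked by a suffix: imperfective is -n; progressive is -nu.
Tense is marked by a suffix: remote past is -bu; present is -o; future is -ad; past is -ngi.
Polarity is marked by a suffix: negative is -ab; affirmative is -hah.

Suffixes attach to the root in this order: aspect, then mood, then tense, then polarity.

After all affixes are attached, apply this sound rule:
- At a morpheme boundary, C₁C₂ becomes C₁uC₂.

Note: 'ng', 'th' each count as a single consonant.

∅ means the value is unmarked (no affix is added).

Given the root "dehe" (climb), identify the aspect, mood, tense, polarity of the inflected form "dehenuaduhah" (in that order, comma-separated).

progressive, conditional, future, affirmative

Segment: dehe-nu-ad-hah.
aspect: -nu → progressive.
mood: ∅ → conditional.
tense: -ad → future.
polarity: -hah → affirmative.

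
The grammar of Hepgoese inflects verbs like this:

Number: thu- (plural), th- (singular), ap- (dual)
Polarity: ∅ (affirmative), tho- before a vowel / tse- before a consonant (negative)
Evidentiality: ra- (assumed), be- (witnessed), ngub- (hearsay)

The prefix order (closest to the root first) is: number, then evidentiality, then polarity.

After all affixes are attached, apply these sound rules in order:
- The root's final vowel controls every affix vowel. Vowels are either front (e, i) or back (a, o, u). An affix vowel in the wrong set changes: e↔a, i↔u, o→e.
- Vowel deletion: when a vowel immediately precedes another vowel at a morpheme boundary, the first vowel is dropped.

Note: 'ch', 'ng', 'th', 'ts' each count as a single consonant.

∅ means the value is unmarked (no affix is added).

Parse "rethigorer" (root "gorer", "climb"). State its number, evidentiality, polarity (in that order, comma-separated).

Segment: ra-thu-gorer.
number: thu- → plural.
evidentiality: ra- → assumed.
polarity: ∅ → affirmative.

plural, assumed, affirmative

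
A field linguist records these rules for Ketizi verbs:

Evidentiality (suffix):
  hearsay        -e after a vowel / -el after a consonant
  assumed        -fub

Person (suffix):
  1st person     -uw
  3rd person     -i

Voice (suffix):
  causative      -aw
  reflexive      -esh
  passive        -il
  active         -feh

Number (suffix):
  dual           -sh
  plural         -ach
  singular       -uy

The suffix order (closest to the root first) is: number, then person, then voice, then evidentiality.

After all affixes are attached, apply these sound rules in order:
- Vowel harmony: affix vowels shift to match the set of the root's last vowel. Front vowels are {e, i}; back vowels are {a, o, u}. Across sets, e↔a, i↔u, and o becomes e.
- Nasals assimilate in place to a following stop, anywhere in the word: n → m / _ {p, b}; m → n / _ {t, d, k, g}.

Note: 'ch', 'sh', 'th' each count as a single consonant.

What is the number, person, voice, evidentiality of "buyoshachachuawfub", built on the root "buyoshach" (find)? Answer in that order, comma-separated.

plural, 3rd person, causative, assumed

Segment: buyoshach-ach-i-aw-fub.
number: -ach → plural.
person: -i → 3rd person.
voice: -aw → causative.
evidentiality: -fub → assumed.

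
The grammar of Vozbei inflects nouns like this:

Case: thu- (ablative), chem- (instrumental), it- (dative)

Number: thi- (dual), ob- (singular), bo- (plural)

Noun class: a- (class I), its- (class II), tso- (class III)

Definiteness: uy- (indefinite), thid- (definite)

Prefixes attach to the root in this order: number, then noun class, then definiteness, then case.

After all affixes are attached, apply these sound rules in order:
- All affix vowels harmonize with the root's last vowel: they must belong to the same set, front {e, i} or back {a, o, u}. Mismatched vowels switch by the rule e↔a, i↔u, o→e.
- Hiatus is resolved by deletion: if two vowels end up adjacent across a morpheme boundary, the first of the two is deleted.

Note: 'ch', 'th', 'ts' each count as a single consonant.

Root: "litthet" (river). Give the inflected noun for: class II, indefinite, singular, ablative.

thiyitseblitthet

Attach number singular ob- → oblitthet.
Attach noun class class II its- → itsoblitthet.
Attach definiteness indefinite uy- → uyitsoblitthet.
Attach case ablative thu- → thuuyitsoblitthet.
Apply vowel harmony: thuuyitsoblitthet → thiiyitseblitthet.
Apply vowel deletion: thiiyitseblitthet → thiyitseblitthet.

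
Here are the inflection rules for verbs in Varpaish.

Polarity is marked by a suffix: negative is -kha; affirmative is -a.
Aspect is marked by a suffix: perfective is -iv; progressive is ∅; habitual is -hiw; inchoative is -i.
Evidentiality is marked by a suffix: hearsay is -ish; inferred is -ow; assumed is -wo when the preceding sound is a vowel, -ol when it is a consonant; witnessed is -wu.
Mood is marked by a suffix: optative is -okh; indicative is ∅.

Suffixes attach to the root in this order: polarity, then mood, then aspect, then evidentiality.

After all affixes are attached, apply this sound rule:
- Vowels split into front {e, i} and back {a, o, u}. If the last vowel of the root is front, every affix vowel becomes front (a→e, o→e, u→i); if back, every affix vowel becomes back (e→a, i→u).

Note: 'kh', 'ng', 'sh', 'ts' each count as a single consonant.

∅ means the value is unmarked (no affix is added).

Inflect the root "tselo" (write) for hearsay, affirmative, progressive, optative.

tseloaokhush

Attach polarity affirmative -a → tseloa.
Attach mood optative -okh → tseloaokh.
aspect = progressive: zero marking, form stays tseloaokh.
Attach evidentiality hearsay -ish → tseloaokhish.
Apply vowel harmony: tseloaokhish → tseloaokhush.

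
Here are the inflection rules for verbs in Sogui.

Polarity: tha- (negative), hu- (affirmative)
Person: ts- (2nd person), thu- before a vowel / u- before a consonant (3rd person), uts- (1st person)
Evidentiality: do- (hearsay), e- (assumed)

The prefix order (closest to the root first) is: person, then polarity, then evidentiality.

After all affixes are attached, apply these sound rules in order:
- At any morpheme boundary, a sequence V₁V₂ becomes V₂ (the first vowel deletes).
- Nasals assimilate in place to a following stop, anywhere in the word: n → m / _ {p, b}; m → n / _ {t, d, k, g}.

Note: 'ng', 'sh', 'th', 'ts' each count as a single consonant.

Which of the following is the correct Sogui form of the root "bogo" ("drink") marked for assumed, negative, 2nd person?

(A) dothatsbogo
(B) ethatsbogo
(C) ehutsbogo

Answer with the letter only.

B

Attach person 2nd person ts- → tsbogo.
Attach polarity negative tha- → thatsbogo.
Attach evidentiality assumed e- → ethatsbogo.
Vowel deletion: no change.
Nasal assimilation: no change.
So the correct form is ethatsbogo, option (B).
(A) dothatsbogo is wrong: it uses hearsay instead of assumed for evidentiality.
(C) ehutsbogo is wrong: it uses affirmative instead of negative for polarity.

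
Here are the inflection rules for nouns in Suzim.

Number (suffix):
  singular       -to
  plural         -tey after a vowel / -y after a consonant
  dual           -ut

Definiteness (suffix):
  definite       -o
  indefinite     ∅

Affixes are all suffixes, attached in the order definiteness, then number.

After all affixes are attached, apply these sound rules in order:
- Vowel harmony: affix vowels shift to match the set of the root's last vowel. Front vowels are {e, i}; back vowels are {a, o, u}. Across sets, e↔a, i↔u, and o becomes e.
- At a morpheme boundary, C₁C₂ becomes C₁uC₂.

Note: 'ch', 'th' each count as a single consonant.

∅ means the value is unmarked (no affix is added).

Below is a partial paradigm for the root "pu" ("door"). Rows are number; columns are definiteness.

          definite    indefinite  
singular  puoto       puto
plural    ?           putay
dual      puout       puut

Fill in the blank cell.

Attach definiteness definite -o → puo.
Attach number plural -tey (after vowel 'o') → puotey.
Apply vowel harmony: puotey → puotay.
Epenthesis: no change.

puotay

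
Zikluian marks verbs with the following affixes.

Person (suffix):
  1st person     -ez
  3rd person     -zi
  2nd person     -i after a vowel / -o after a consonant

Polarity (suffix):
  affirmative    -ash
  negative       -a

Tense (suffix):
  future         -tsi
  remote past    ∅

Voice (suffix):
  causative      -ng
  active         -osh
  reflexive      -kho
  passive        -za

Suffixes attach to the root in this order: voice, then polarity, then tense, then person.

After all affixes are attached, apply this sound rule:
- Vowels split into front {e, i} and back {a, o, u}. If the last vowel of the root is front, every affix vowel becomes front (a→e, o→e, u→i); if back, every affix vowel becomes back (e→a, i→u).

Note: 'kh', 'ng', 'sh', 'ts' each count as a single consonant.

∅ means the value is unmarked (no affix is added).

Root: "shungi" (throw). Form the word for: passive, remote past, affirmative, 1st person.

shungizeeshez

Attach voice passive -za → shungiza.
Attach polarity affirmative -ash → shungizaash.
tense = remote past: zero marking, form stays shungizaash.
Attach person 1st person -ez → shungizaashez.
Apply vowel harmony: shungizaashez → shungizeeshez.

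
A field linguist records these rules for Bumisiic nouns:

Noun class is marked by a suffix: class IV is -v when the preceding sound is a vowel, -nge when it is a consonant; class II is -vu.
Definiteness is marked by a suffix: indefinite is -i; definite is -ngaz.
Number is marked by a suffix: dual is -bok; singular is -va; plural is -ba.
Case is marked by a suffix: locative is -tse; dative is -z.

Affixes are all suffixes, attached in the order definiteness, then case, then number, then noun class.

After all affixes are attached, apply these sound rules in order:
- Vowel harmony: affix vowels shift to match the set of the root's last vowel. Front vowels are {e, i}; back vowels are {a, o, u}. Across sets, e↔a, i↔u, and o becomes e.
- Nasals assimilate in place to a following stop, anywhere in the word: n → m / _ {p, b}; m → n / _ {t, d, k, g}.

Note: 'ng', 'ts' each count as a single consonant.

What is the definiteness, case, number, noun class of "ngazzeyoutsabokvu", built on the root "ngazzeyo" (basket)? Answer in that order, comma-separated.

indefinite, locative, dual, class II

Segment: ngazzeyo-i-tse-bok-vu.
definiteness: -i → indefinite.
case: -tse → locative.
number: -bok → dual.
noun class: -vu → class II.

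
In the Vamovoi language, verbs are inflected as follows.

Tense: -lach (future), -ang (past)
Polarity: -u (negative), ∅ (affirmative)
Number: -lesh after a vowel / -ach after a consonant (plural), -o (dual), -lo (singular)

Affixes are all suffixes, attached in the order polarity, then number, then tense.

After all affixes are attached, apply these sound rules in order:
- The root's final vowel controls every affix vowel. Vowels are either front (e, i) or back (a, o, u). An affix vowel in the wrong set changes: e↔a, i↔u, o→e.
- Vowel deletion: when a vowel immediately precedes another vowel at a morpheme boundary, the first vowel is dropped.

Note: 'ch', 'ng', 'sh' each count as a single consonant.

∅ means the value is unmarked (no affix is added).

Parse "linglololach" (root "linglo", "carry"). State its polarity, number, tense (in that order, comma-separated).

affirmative, singular, future

Segment: linglo-lo-lach.
polarity: ∅ → affirmative.
number: -lo → singular.
tense: -lach → future.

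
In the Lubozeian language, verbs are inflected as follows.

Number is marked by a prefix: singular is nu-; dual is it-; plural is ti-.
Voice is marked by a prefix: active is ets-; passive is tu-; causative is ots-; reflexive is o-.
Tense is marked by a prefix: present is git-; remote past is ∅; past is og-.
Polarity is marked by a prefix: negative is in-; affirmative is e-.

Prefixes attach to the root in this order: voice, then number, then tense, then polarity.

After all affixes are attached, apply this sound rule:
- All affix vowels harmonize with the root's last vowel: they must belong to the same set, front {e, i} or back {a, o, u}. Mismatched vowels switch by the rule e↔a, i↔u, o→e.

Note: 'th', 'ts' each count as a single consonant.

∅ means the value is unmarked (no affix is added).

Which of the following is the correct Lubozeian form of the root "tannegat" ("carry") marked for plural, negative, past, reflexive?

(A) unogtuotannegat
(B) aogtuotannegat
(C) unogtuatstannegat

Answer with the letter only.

Attach voice reflexive o- → otannegat.
Attach number plural ti- → tiotannegat.
Attach tense past og- → ogtiotannegat.
Attach polarity negative in- → inogtiotannegat.
Apply vowel harmony: inogtiotannegat → unogtuotannegat.
So the correct form is unogtuotannegat, option (A).
(B) aogtuotannegat is wrong: it uses affirmative instead of negative for polarity.
(C) unogtuatstannegat is wrong: it uses active instead of reflexive for voice.

A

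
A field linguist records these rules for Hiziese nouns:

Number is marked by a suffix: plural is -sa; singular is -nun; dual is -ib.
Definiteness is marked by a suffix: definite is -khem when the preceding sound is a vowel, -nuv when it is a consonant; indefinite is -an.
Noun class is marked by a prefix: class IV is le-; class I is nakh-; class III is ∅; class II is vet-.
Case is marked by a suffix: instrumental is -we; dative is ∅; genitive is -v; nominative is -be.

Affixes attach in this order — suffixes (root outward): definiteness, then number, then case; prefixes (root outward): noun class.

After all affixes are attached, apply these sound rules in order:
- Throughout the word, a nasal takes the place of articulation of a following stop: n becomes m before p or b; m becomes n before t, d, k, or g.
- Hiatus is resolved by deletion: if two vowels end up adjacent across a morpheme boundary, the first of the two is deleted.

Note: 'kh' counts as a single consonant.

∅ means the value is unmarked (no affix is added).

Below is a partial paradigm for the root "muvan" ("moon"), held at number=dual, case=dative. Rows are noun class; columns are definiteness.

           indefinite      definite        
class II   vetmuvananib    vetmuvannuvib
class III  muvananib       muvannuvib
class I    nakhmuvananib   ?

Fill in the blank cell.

nakhmuvannuvib

Attach definiteness definite -nuv (after consonant 'n') → muvannuv.
Attach number dual -ib → muvannuvib.
case = dative: zero marking, form stays muvannuvib.
Attach noun class class I nakh- → nakhmuvannuvib.
Nasal assimilation: no change.
Vowel deletion: no change.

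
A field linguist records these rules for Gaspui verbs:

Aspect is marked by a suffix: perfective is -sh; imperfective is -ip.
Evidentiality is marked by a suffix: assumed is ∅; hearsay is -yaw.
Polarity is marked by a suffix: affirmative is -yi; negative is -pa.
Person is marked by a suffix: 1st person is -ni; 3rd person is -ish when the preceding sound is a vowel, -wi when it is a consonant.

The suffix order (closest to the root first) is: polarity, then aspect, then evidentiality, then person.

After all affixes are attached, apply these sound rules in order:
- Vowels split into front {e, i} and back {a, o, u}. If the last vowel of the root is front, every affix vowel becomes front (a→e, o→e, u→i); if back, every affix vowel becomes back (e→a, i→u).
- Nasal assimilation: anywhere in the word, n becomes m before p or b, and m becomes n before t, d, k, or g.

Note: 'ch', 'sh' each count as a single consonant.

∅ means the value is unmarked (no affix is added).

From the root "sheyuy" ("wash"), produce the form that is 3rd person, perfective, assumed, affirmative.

sheyuyyushwu

Attach polarity affirmative -yi → sheyuyyi.
Attach aspect perfective -sh → sheyuyyish.
evidentiality = assumed: zero marking, form stays sheyuyyish.
Attach person 3rd person -wi (after consonant 'sh') → sheyuyyishwi.
Apply vowel harmony: sheyuyyishwi → sheyuyyushwu.
Nasal assimilation: no change.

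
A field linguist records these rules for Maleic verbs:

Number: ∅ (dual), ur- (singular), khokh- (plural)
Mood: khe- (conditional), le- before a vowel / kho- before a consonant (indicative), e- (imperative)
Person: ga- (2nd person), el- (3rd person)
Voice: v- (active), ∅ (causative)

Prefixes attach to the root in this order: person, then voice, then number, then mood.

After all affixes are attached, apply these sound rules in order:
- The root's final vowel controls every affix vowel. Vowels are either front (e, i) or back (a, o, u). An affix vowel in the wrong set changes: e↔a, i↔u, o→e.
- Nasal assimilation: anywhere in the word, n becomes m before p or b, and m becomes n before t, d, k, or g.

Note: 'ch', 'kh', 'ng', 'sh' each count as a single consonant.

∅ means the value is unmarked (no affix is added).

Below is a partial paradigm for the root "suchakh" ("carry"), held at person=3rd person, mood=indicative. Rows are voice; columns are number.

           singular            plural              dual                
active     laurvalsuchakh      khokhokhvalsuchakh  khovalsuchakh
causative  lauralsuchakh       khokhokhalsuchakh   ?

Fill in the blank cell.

laalsuchakh

Attach person 3rd person el- → elsuchakh.
voice = causative: zero marking, form stays elsuchakh.
number = dual: zero marking, form stays elsuchakh.
Attach mood indicative le- (before vowel 'e') → leelsuchakh.
Apply vowel harmony: leelsuchakh → laalsuchakh.
Nasal assimilation: no change.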